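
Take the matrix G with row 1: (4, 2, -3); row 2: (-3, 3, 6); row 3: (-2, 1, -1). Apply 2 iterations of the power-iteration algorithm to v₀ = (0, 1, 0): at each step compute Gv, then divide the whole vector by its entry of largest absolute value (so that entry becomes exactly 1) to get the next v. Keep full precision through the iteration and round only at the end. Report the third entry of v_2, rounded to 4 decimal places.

Gv0 = (2.00000, 3.00000, 1.00000); divide by 3.00000 → v1 = (0.66667, 1.00000, 0.33333)
Gv1 = (3.66667, 3.00000, -0.66667); divide by 3.66667 → v2 = (1.00000, 0.81818, -0.18182)
Requested entry of v2: -2/11 = -0.1818

-0.1818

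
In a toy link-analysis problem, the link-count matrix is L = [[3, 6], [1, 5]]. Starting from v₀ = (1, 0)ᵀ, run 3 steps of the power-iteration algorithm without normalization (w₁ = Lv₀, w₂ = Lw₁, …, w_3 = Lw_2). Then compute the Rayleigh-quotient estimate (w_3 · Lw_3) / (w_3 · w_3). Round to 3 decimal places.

w1 = Lv₀ = (3·1 + 6·0; 1·1 + 5·0) = (3, 1)
w2 = Lw1 = (3·3 + 6·1; 1·3 + 5·1) = (15, 8)
w3 = Lw2 = (93, 55)
Lw3 = (609, 368)
w3·Lw3 = 93·609 + 55·368 = 76877; w3·w3 = 93·93 + 55·55 = 11674
λ ≈ 76877/11674 = 6.585

λ ≈ 6.585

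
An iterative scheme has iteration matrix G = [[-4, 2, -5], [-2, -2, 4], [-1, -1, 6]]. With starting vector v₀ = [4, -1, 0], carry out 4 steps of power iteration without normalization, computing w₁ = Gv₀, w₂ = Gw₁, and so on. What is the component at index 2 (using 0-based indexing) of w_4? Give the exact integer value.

6

w1 = Gv₀ = ((-4)·4 + 2·(-1) + (-5)·0; (-2)·4 + (-2)·(-1) + 4·0; (-1)·4 + (-1)·(-1) + 6·0) = (-18, -6, -3)
w2 = Gw1 = ((-4)·(-18) + 2·(-6) + (-5)·(-3); (-2)·(-18) + (-2)·(-6) + 4·(-3); (-1)·(-18) + (-1)·(-6) + 6·(-3)) = (75, 36, 6)
w3 = Gw2 = (-258, -198, -75)
w4 = Gw3 = (1011, 612, 6)
The requested component of w4 is 6.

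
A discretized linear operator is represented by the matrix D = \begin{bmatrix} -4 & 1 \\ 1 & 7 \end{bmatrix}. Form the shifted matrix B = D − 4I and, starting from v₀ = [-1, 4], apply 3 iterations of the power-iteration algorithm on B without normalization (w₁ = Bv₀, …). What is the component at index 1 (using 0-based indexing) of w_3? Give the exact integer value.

B = D − 4I has rows (-8, 1); (1, 3)
w1 = Bv₀ = ((-8)·(-1) + 1·4; 1·(-1) + 3·4) = (12, 11)
w2 = Bw1 = ((-8)·12 + 1·11; 1·12 + 3·11) = (-85, 45)
w3 = Bw2 = (725, 50)
Requested component of w3: 50

50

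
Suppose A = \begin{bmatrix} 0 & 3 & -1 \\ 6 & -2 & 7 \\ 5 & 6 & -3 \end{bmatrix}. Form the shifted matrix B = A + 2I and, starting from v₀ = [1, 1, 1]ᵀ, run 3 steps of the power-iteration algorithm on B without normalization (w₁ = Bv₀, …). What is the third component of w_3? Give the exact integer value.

B = A + 2I has rows (2, 3, -1); (6, 0, 7); (5, 6, -1)
w1 = Bv₀ = (4, 13, 10)
w2 = Bw1 = (37, 94, 88)
w3 = Bw2 = (268, 838, 661)
Requested component of w3: 661

661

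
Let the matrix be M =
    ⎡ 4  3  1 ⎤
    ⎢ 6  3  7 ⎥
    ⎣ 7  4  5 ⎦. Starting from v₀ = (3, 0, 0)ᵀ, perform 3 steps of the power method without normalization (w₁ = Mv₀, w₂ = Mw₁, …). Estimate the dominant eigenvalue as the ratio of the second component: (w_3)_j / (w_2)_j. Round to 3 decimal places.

12.396

w1 = Mv₀ = (12, 18, 21)
w2 = Mw1 = (123, 273, 261)
w3 = Mw2 = (1572, 3384, 3258)
Ratio at component: 3384 / 273 = 12.396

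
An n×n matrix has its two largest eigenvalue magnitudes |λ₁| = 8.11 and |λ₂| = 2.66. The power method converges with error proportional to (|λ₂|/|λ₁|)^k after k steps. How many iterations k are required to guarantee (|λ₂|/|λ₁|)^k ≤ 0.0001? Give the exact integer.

|λ₂/λ₁| = 2.66/8.11 = 0.32799
Need k ≥ ln(0.0001) / ln(0.32799) = -9.2103 / -1.1148 ≈ 8.262
Smallest integer k satisfying the bound: 9

9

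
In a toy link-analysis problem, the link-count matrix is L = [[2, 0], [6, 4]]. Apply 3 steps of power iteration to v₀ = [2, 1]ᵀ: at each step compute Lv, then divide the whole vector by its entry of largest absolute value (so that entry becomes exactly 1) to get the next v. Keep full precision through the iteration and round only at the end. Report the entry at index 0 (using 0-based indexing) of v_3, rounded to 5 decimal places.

0.04000

Lv0 = (4.000000, 16.000000); divide by 16.000000 → v1 = (0.250000, 1.000000)
Lv1 = (0.500000, 5.500000); divide by 5.500000 → v2 = (0.090909, 1.000000)
Lv2 = (0.181818, 4.545455); divide by 4.545455 → v3 = (0.040000, 1.000000)
Requested entry of v3: 16/400 = 0.04000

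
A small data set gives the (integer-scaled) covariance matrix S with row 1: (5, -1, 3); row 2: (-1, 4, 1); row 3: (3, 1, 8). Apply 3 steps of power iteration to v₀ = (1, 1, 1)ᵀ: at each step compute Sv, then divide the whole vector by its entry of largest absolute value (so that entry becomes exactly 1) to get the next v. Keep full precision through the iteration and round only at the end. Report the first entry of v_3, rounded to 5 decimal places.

Sv0 = (7.000000, 4.000000, 12.000000); divide by 12.000000 → v1 = (0.583333, 0.333333, 1.000000)
Sv1 = (5.583333, 1.750000, 10.083333); divide by 10.083333 → v2 = (0.553719, 0.173554, 1.000000)
Sv2 = (5.595041, 1.140496, 9.834711); divide by 9.834711 → v3 = (0.568908, 0.115966, 1.000000)
Requested entry of v3: 677/1190 = 0.56891

0.56891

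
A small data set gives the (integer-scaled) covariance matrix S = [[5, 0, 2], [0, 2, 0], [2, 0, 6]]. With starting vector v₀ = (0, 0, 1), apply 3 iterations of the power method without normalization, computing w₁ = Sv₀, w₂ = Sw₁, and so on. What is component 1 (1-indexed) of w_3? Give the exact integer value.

w1 = Sv₀ = (2, 0, 6)
w2 = Sw1 = (22, 0, 40)
w3 = Sw2 = (190, 0, 284)
The requested component of w3 is 190.

190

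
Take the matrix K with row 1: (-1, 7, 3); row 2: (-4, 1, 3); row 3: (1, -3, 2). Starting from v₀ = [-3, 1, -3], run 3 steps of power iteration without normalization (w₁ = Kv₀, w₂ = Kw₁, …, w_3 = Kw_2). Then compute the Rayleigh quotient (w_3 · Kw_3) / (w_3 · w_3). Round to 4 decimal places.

w1 = Kv₀ = (1, 4, -12)
w2 = Kw1 = (-9, -36, -35)
w3 = Kw2 = (-348, -105, 29)
Kw3 = (-300, 1374, 25)
w3·Kw3 = (-348)·(-300) + (-105)·1374 + 29·25 = -39145; w3·w3 = (-348)·(-348) + (-105)·(-105) + 29·29 = 132970
λ ≈ -39145/132970 = -0.2944

-0.2944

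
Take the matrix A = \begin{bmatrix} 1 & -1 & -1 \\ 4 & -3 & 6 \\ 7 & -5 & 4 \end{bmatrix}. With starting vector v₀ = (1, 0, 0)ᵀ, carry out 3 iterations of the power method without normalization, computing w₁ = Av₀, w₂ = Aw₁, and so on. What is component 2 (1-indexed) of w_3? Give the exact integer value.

w1 = Av₀ = (1, 4, 7)
w2 = Aw1 = (-10, 34, 15)
w3 = Aw2 = (-59, -52, -180)
The requested component of w3 is -52.

-52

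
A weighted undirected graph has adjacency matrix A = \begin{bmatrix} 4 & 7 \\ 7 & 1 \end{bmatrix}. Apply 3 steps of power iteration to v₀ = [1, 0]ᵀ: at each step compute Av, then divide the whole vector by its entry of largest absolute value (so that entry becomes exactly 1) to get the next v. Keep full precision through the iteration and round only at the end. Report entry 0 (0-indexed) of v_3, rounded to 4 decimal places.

Av0 = (4.00000, 7.00000); divide by 7.00000 → v1 = (0.57143, 1.00000)
Av1 = (9.28571, 5.00000); divide by 9.28571 → v2 = (1.00000, 0.53846)
Av2 = (7.76923, 7.53846); divide by 7.76923 → v3 = (1.00000, 0.97030)
Requested entry of v3: 505/505 = 1.0000

1.0000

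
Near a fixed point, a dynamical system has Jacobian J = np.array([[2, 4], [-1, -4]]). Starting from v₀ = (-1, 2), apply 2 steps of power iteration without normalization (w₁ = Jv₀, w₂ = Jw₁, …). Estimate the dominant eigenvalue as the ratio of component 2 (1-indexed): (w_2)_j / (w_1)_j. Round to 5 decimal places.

-3.14286

w1 = Jv₀ = (2·(-1) + 4·2; (-1)·(-1) + (-4)·2) = (6, -7)
w2 = Jw1 = (2·6 + 4·(-7); (-1)·6 + (-4)·(-7)) = (-16, 22)
Ratio at component: 22 / -7 = -3.14286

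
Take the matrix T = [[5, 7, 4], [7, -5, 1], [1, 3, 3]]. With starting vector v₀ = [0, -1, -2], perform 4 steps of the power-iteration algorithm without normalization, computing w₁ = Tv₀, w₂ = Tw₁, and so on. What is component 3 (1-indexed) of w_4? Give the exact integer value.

-3267

w1 = Tv₀ = (5·0 + 7·(-1) + 4·(-2); 7·0 + (-5)·(-1) + 1·(-2); 1·0 + 3·(-1) + 3·(-2)) = (-15, 3, -9)
w2 = Tw1 = (5·(-15) + 7·3 + 4·(-9); 7·(-15) + (-5)·3 + 1·(-9); 1·(-15) + 3·3 + 3·(-9)) = (-90, -129, -33)
w3 = Tw2 = (-1485, -18, -576)
w4 = Tw3 = (-9855, -10881, -3267)
The requested component of w4 is -3267.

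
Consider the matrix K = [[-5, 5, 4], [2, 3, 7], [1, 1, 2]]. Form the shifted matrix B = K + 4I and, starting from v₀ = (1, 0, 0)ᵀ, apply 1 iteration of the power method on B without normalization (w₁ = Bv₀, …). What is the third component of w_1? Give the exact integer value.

1

B = K + 4I has rows (-1, 5, 4); (2, 7, 7); (1, 1, 6)
w1 = Bv₀ = ((-1)·1 + 5·0 + 4·0; 2·1 + 7·0 + 7·0; 1·1 + 1·0 + 6·0) = (-1, 2, 1)
Requested component of w1: 1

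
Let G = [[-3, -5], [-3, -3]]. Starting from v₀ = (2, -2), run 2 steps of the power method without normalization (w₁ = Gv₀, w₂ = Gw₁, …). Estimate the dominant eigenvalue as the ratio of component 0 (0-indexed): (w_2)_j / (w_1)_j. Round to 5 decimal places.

w1 = Gv₀ = (4, 0)
w2 = Gw1 = (-12, -12)
Ratio at component: -12 / 4 = -3.00000

-3.00000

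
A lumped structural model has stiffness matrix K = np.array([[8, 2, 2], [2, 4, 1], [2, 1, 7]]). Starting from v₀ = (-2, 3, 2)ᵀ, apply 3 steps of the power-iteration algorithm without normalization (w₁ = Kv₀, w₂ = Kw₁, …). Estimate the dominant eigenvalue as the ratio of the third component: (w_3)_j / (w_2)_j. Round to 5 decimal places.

7.41573

w1 = Kv₀ = (-6, 10, 13)
w2 = Kw1 = (-2, 41, 89)
w3 = Kw2 = (244, 249, 660)
Ratio at component: 660 / 89 = 7.41573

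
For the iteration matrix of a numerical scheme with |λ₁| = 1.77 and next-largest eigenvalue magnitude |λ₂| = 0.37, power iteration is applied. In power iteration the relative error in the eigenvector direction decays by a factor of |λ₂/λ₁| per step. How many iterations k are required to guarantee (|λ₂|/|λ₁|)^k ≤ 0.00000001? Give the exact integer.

12

|λ₂/λ₁| = 0.37/1.77 = 0.20904
Need k ≥ ln(0.00000001) / ln(0.20904) = -18.4207 / -1.5652 ≈ 11.769
Smallest integer k satisfying the bound: 12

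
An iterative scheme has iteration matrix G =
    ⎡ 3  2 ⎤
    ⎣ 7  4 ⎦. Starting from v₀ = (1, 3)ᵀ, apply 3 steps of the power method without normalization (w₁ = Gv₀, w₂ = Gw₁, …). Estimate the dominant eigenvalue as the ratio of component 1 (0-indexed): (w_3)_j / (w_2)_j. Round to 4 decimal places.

w1 = Gv₀ = (3·1 + 2·3; 7·1 + 4·3) = (9, 19)
w2 = Gw1 = (3·9 + 2·19; 7·9 + 4·19) = (65, 139)
w3 = Gw2 = (473, 1011)
Ratio at component: 1011 / 139 = 7.2734

λ ≈ 7.2734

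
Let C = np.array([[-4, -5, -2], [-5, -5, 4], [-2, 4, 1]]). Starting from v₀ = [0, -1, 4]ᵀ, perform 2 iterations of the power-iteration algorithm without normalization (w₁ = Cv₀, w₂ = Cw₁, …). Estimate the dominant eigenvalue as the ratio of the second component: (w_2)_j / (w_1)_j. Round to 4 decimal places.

λ ≈ -4.2857

w1 = Cv₀ = (-3, 21, 0)
w2 = Cw1 = (-93, -90, 90)
Ratio at component: -90 / 21 = -4.2857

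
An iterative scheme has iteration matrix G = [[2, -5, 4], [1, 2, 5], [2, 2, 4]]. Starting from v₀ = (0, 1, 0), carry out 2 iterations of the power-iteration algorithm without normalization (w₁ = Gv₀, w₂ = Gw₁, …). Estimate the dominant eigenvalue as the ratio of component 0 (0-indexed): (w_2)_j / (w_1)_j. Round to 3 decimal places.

2.400

w1 = Gv₀ = (-5, 2, 2)
w2 = Gw1 = (-12, 9, 2)
Ratio at component: -12 / -5 = 2.400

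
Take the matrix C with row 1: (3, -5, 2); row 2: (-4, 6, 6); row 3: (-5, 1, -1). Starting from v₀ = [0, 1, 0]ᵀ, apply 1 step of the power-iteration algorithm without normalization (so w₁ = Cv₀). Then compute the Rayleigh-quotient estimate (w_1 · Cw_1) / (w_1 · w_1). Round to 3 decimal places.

w1 = Cv₀ = (3·0 + (-5)·1 + 2·0; (-4)·0 + 6·1 + 6·0; (-5)·0 + 1·1 + (-1)·0) = (-5, 6, 1)
Cw1 = (-43, 62, 30)
w1·Cw1 = (-5)·(-43) + 6·62 + 1·30 = 617; w1·w1 = (-5)·(-5) + 6·6 + 1·1 = 62
λ ≈ 617/62 = 9.952

λ ≈ 9.952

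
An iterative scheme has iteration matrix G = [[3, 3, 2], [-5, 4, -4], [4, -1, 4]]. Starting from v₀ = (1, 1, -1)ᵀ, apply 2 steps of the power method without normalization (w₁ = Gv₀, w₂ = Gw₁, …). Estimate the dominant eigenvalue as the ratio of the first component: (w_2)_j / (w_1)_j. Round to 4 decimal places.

λ ≈ 4.7500

w1 = Gv₀ = (3·1 + 3·1 + 2·(-1); (-5)·1 + 4·1 + (-4)·(-1); 4·1 + (-1)·1 + 4·(-1)) = (4, 3, -1)
w2 = Gw1 = (3·4 + 3·3 + 2·(-1); (-5)·4 + 4·3 + (-4)·(-1); 4·4 + (-1)·3 + 4·(-1)) = (19, -4, 9)
Ratio at component: 19 / 4 = 4.7500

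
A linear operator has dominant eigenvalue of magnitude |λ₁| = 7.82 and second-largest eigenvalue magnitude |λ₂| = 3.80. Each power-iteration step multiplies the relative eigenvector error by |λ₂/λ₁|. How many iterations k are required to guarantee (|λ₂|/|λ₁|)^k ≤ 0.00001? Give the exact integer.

16

|λ₂/λ₁| = 3.80/7.82 = 0.48593
Need k ≥ ln(0.00001) / ln(0.48593) = -11.5129 / -0.7217 ≈ 15.953
Smallest integer k satisfying the bound: 16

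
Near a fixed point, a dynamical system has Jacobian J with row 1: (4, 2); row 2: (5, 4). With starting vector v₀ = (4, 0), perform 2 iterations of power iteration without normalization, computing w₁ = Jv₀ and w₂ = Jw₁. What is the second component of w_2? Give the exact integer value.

w1 = Jv₀ = (16, 20)
w2 = Jw1 = (104, 160)
The requested component of w2 is 160.

160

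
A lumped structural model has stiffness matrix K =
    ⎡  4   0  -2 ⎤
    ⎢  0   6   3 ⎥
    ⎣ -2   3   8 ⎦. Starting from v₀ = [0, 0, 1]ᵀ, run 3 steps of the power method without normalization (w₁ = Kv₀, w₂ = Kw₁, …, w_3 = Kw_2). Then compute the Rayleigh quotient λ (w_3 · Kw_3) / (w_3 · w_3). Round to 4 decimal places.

w1 = Kv₀ = (-2, 3, 8)
w2 = Kw1 = (-24, 42, 77)
w3 = Kw2 = (-250, 483, 790)
Kw3 = (-2580, 5268, 8269)
w3·Kw3 = (-250)·(-2580) + 483·5268 + 790·8269 = 9721954; w3·w3 = (-250)·(-250) + 483·483 + 790·790 = 919889
λ ≈ 9721954/919889 = 10.5686

10.5686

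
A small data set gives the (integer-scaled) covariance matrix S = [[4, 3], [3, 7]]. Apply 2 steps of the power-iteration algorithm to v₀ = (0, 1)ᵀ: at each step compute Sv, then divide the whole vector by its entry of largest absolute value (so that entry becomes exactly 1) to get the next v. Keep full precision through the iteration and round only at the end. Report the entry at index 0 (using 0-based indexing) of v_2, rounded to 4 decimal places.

Sv0 = (3.00000, 7.00000); divide by 7.00000 → v1 = (0.42857, 1.00000)
Sv1 = (4.71429, 8.28571); divide by 8.28571 → v2 = (0.56897, 1.00000)
Requested entry of v2: 33/58 = 0.5690

0.5690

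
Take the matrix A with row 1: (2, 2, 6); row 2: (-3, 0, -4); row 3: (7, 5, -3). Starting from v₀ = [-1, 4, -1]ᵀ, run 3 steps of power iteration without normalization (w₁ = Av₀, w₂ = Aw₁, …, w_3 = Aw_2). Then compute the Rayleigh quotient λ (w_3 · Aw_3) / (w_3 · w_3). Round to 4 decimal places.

-2.4006

w1 = Av₀ = (2·(-1) + 2·4 + 6·(-1); (-3)·(-1) + 0·4 + (-4)·(-1); 7·(-1) + 5·4 + (-3)·(-1)) = (0, 7, 16)
w2 = Aw1 = (2·0 + 2·7 + 6·16; (-3)·0 + 0·7 + (-4)·16; 7·0 + 5·7 + (-3)·16) = (110, -64, -13)
w3 = Aw2 = (14, -278, 489)
Aw3 = (2406, -1998, -2759)
w3·Aw3 = 14·2406 + (-278)·(-1998) + 489·(-2759) = -760023; w3·w3 = 14·14 + (-278)·(-278) + 489·489 = 316601
λ ≈ -760023/316601 = -2.4006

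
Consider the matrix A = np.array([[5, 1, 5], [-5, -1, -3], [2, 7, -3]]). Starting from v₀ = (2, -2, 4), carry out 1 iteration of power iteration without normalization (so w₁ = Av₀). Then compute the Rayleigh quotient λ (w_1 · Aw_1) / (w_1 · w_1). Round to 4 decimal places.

w1 = Av₀ = (5·2 + 1·(-2) + 5·4; (-5)·2 + (-1)·(-2) + (-3)·4; 2·2 + 7·(-2) + (-3)·4) = (28, -20, -22)
Aw1 = (10, -54, -18)
w1·Aw1 = 28·10 + (-20)·(-54) + (-22)·(-18) = 1756; w1·w1 = 28·28 + (-20)·(-20) + (-22)·(-22) = 1668
λ ≈ 1756/1668 = 1.0528

1.0528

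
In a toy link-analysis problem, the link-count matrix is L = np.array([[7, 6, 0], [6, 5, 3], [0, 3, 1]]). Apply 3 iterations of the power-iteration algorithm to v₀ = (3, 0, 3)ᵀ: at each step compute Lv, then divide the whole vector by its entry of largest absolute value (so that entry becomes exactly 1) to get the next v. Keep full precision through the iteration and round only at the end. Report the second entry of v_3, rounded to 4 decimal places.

0.9136

Lv0 = (21.00000, 27.00000, 3.00000); divide by 27.00000 → v1 = (0.77778, 1.00000, 0.11111)
Lv1 = (11.44444, 10.00000, 3.11111); divide by 11.44444 → v2 = (1.00000, 0.87379, 0.27184)
Lv2 = (12.24272, 11.18447, 2.89320); divide by 12.24272 → v3 = (1.00000, 0.91356, 0.23632)
Requested entry of v3: 3456/3783 = 0.9136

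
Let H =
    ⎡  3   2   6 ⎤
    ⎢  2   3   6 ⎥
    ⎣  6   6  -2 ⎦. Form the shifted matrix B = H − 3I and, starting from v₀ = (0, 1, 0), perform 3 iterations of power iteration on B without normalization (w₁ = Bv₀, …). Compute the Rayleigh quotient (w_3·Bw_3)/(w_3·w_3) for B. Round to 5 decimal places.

B = H − 3I has rows (0, 2, 6); (2, 0, 6); (6, 6, -5)
w1 = Bv₀ = (0·0 + 2·1 + 6·0; 2·0 + 0·1 + 6·0; 6·0 + 6·1 + (-5)·0) = (2, 0, 6)
w2 = Bw1 = (0·2 + 2·0 + 6·6; 2·2 + 0·0 + 6·6; 6·2 + 6·0 + (-5)·6) = (36, 40, -18)
w3 = Bw2 = (-28, -36, 546)
Bw3 = (3204, 3220, -3114)
w3·Bw3 = -1905876; w3·w3 = 300196; μ ≈ -1905876/300196 = -6.34877

μ ≈ -6.34877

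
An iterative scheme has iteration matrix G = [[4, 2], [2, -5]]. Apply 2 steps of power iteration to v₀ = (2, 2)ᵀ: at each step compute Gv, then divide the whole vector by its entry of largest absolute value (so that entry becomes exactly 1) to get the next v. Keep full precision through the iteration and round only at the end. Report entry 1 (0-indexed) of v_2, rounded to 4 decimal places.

1.0000

Gv0 = (12.00000, -6.00000); divide by 12.00000 → v1 = (1.00000, -0.50000)
Gv1 = (3.00000, 4.50000); divide by 4.50000 → v2 = (0.66667, 1.00000)
Requested entry of v2: 54/54 = 1.0000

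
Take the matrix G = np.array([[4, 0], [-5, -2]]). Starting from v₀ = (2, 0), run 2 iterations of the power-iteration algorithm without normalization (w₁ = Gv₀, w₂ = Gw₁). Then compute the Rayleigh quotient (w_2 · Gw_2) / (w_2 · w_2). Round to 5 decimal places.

4.56180

w1 = Gv₀ = (4·2 + 0·0; (-5)·2 + (-2)·0) = (8, -10)
w2 = Gw1 = (4·8 + 0·(-10); (-5)·8 + (-2)·(-10)) = (32, -20)
Gw2 = (128, -120)
w2·Gw2 = 32·128 + (-20)·(-120) = 6496; w2·w2 = 32·32 + (-20)·(-20) = 1424
λ ≈ 6496/1424 = 4.56180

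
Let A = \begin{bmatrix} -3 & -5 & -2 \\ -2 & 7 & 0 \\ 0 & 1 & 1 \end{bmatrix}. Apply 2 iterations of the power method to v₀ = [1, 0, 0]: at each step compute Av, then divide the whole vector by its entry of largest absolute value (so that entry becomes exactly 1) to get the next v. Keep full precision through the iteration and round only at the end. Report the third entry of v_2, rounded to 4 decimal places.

Av0 = (-3.00000, -2.00000, 0.00000); divide by -3.00000 → v1 = (1.00000, 0.66667, 0.00000)
Av1 = (-6.33333, 2.66667, 0.66667); divide by -6.33333 → v2 = (1.00000, -0.42105, -0.10526)
Requested entry of v2: -2/19 = -0.1053

-0.1053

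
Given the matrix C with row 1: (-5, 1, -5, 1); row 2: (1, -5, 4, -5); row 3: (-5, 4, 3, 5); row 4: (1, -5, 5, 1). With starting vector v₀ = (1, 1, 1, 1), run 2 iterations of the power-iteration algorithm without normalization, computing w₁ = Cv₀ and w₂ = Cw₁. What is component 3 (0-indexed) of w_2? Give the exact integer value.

54

w1 = Cv₀ = (-8, -5, 7, 2)
w2 = Cw1 = (2, 35, 51, 54)
The requested component of w2 is 54.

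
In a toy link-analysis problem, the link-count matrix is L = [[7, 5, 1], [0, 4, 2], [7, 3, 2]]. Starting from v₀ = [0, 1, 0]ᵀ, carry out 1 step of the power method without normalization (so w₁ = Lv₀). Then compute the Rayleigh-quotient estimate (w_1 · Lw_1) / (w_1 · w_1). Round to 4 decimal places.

w1 = Lv₀ = (7·0 + 5·1 + 1·0; 0·0 + 4·1 + 2·0; 7·0 + 3·1 + 2·0) = (5, 4, 3)
Lw1 = (58, 22, 53)
w1·Lw1 = 5·58 + 4·22 + 3·53 = 537; w1·w1 = 5·5 + 4·4 + 3·3 = 50
λ ≈ 537/50 = 10.7400

10.7400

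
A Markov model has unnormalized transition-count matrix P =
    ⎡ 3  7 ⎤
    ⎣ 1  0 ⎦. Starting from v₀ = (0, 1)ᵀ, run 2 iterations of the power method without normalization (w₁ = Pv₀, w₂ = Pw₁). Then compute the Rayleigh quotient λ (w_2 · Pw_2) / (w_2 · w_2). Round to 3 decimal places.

w1 = Pv₀ = (7, 0)
w2 = Pw1 = (21, 7)
Pw2 = (112, 21)
w2·Pw2 = 21·112 + 7·21 = 2499; w2·w2 = 21·21 + 7·7 = 490
λ ≈ 2499/490 = 5.100

5.100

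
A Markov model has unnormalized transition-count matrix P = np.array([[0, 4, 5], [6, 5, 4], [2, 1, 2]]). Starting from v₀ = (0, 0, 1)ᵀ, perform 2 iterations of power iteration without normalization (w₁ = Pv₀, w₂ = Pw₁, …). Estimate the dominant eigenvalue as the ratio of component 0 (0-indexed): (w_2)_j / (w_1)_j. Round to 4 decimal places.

w1 = Pv₀ = (0·0 + 4·0 + 5·1; 6·0 + 5·0 + 4·1; 2·0 + 1·0 + 2·1) = (5, 4, 2)
w2 = Pw1 = (0·5 + 4·4 + 5·2; 6·5 + 5·4 + 4·2; 2·5 + 1·4 + 2·2) = (26, 58, 18)
Ratio at component: 26 / 5 = 5.2000

5.2000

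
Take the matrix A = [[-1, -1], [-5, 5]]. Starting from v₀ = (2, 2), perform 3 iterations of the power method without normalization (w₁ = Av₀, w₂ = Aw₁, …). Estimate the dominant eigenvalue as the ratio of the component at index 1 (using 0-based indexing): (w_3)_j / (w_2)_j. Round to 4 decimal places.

4.0000

w1 = Av₀ = ((-1)·2 + (-1)·2; (-5)·2 + 5·2) = (-4, 0)
w2 = Aw1 = ((-1)·(-4) + (-1)·0; (-5)·(-4) + 5·0) = (4, 20)
w3 = Aw2 = (-24, 80)
Ratio at component: 80 / 20 = 4.0000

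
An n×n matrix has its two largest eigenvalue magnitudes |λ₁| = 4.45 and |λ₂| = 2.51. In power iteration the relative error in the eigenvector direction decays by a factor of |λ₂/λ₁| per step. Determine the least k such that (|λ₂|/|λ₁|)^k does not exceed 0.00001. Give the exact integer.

|λ₂/λ₁| = 2.51/4.45 = 0.56404
Need k ≥ ln(0.00001) / ln(0.56404) = -11.5129 / -0.5726 ≈ 20.106
Smallest integer k satisfying the bound: 21

21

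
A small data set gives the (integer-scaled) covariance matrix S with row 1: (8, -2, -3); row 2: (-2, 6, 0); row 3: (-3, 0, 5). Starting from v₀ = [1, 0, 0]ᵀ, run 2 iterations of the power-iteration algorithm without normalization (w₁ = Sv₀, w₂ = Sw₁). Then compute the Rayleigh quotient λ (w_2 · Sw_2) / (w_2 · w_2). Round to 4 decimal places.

w1 = Sv₀ = (8·1 + (-2)·0 + (-3)·0; (-2)·1 + 6·0 + 0·0; (-3)·1 + 0·0 + 5·0) = (8, -2, -3)
w2 = Sw1 = (8·8 + (-2)·(-2) + (-3)·(-3); (-2)·8 + 6·(-2) + 0·(-3); (-3)·8 + 0·(-2) + 5·(-3)) = (77, -28, -39)
Sw2 = (789, -322, -426)
w2·Sw2 = 77·789 + (-28)·(-322) + (-39)·(-426) = 86383; w2·w2 = 77·77 + (-28)·(-28) + (-39)·(-39) = 8234
λ ≈ 86383/8234 = 10.4910

10.4910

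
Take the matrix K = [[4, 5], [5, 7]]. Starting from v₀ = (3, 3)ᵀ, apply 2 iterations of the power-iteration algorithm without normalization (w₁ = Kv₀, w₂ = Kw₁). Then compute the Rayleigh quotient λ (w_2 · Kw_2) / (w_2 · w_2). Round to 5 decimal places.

w1 = Kv₀ = (4·3 + 5·3; 5·3 + 7·3) = (27, 36)
w2 = Kw1 = (4·27 + 5·36; 5·27 + 7·36) = (288, 387)
Kw2 = (3087, 4149)
w2·Kw2 = 288·3087 + 387·4149 = 2494719; w2·w2 = 288·288 + 387·387 = 232713
λ ≈ 2494719/232713 = 10.72015

λ ≈ 10.72015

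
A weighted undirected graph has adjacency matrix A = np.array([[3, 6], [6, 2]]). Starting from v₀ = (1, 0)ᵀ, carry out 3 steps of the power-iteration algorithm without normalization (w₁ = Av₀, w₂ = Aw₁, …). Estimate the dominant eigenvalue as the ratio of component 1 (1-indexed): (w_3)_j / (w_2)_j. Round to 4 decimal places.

λ ≈ 7.0000

w1 = Av₀ = (3, 6)
w2 = Aw1 = (45, 30)
w3 = Aw2 = (315, 330)
Ratio at component: 315 / 45 = 7.0000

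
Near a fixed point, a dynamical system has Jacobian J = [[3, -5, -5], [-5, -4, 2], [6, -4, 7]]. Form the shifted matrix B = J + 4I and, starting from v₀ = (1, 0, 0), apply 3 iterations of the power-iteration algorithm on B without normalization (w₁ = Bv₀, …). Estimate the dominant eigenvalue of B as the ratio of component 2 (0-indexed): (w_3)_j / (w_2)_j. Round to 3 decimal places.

B = J + 4I has rows (7, -5, -5); (-5, 0, 2); (6, -4, 11)
w1 = Bv₀ = (7·1 + (-5)·0 + (-5)·0; (-5)·1 + 0·0 + 2·0; 6·1 + (-4)·0 + 11·0) = (7, -5, 6)
w2 = Bw1 = (7·7 + (-5)·(-5) + (-5)·6; (-5)·7 + 0·(-5) + 2·6; 6·7 + (-4)·(-5) + 11·6) = (44, -23, 128)
w3 = Bw2 = (-217, 36, 1764)
Ratio: 1764/128 = 13.781

μ ≈ 13.781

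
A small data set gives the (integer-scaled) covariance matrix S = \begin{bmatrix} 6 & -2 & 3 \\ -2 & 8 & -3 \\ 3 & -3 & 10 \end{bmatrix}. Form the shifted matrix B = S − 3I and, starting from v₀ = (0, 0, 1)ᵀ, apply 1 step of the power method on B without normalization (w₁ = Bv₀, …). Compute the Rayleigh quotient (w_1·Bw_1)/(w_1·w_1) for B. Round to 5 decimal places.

μ ≈ 10.49254

B = S − 3I has rows (3, -2, 3); (-2, 5, -3); (3, -3, 7)
w1 = Bv₀ = (3·0 + (-2)·0 + 3·1; (-2)·0 + 5·0 + (-3)·1; 3·0 + (-3)·0 + 7·1) = (3, -3, 7)
Bw1 = (36, -42, 67)
w1·Bw1 = 703; w1·w1 = 67; μ ≈ 703/67 = 10.49254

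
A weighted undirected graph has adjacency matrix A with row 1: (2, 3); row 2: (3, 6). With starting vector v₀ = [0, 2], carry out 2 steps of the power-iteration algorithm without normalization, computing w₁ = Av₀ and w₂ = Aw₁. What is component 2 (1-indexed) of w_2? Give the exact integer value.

w1 = Av₀ = (2·0 + 3·2; 3·0 + 6·2) = (6, 12)
w2 = Aw1 = (2·6 + 3·12; 3·6 + 6·12) = (48, 90)
The requested component of w2 is 90.

90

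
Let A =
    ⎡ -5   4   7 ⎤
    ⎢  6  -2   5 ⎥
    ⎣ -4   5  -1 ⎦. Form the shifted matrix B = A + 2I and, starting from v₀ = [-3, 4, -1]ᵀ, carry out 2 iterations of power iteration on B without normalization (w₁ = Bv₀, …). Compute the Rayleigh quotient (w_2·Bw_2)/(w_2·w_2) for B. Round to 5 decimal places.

B = A + 2I has rows (-3, 4, 7); (6, 0, 5); (-4, 5, 1)
w1 = Bv₀ = ((-3)·(-3) + 4·4 + 7·(-1); 6·(-3) + 0·4 + 5·(-1); (-4)·(-3) + 5·4 + 1·(-1)) = (18, -23, 31)
w2 = Bw1 = ((-3)·18 + 4·(-23) + 7·31; 6·18 + 0·(-23) + 5·31; (-4)·18 + 5·(-23) + 1·31) = (71, 263, -156)
Bw2 = (-253, -354, 875)
w2·Bw2 = -247565; w2·w2 = 98546; μ ≈ -247565/98546 = -2.51218

μ ≈ -2.51218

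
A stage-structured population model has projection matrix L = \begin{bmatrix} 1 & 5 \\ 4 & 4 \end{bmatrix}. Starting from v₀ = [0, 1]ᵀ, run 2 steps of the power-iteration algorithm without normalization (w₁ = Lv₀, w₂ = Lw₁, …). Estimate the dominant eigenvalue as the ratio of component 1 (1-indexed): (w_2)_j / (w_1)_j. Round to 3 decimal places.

w1 = Lv₀ = (5, 4)
w2 = Lw1 = (25, 36)
Ratio at component: 25 / 5 = 5.000

5.000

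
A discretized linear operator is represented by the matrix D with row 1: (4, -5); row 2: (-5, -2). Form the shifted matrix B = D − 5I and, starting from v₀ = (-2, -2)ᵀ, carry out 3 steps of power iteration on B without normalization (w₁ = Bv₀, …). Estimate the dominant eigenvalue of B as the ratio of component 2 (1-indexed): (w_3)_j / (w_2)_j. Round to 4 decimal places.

μ ≈ -9.8947

B = D − 5I has rows (-1, -5); (-5, -7)
w1 = Bv₀ = ((-1)·(-2) + (-5)·(-2); (-5)·(-2) + (-7)·(-2)) = (12, 24)
w2 = Bw1 = ((-1)·12 + (-5)·24; (-5)·12 + (-7)·24) = (-132, -228)
w3 = Bw2 = (1272, 2256)
Ratio: 2256/-228 = -9.8947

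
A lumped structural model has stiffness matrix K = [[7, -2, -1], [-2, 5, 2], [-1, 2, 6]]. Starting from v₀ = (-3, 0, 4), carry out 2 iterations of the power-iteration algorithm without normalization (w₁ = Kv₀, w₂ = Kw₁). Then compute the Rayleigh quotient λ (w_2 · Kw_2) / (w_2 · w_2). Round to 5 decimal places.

w1 = Kv₀ = (7·(-3) + (-2)·0 + (-1)·4; (-2)·(-3) + 5·0 + 2·4; (-1)·(-3) + 2·0 + 6·4) = (-25, 14, 27)
w2 = Kw1 = (7·(-25) + (-2)·14 + (-1)·27; (-2)·(-25) + 5·14 + 2·27; (-1)·(-25) + 2·14 + 6·27) = (-230, 174, 215)
Kw2 = (-2173, 1760, 1868)
w2·Kw2 = (-230)·(-2173) + 174·1760 + 215·1868 = 1207650; w2·w2 = (-230)·(-230) + 174·174 + 215·215 = 129401
λ ≈ 1207650/129401 = 9.33262

λ ≈ 9.33262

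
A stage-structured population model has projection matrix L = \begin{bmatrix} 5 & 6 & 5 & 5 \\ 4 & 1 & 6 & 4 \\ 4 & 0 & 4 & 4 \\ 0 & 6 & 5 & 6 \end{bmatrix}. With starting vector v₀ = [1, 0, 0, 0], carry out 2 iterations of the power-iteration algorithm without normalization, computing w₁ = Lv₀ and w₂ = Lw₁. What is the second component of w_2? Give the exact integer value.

w1 = Lv₀ = (5, 4, 4, 0)
w2 = Lw1 = (69, 48, 36, 44)
The requested component of w2 is 48.

48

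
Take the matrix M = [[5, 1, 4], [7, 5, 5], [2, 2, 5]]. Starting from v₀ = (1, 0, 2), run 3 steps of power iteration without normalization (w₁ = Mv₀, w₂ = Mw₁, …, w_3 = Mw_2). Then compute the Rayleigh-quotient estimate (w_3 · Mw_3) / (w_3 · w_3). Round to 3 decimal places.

w1 = Mv₀ = (5·1 + 1·0 + 4·2; 7·1 + 5·0 + 5·2; 2·1 + 2·0 + 5·2) = (13, 17, 12)
w2 = Mw1 = (5·13 + 1·17 + 4·12; 7·13 + 5·17 + 5·12; 2·13 + 2·17 + 5·12) = (130, 236, 120)
w3 = Mw2 = (1366, 2690, 1332)
Mw3 = (14848, 29672, 14772)
w3·Mw3 = 1366·14848 + 2690·29672 + 1332·14772 = 119776352; w3·w3 = 1366·1366 + 2690·2690 + 1332·1332 = 10876280
λ ≈ 119776352/10876280 = 11.013

λ ≈ 11.013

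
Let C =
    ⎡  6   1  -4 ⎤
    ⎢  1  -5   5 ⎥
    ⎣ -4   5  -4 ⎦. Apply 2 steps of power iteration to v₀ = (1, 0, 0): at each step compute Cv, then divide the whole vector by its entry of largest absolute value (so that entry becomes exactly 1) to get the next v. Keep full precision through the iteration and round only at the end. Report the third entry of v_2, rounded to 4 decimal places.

-0.0566

Cv0 = (6.00000, 1.00000, -4.00000); divide by 6.00000 → v1 = (1.00000, 0.16667, -0.66667)
Cv1 = (8.83333, -3.16667, -0.50000); divide by 8.83333 → v2 = (1.00000, -0.35849, -0.05660)
Requested entry of v2: -3/53 = -0.0566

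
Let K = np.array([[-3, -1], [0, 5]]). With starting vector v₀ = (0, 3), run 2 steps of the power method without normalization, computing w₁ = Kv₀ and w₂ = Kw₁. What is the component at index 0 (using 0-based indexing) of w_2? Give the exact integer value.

w1 = Kv₀ = (-3, 15)
w2 = Kw1 = (-6, 75)
The requested component of w2 is -6.

-6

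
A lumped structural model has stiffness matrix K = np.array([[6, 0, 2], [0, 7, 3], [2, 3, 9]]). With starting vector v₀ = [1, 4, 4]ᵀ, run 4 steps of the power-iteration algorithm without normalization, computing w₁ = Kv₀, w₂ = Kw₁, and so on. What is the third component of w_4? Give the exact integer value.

82372

w1 = Kv₀ = (6·1 + 0·4 + 2·4; 0·1 + 7·4 + 3·4; 2·1 + 3·4 + 9·4) = (14, 40, 50)
w2 = Kw1 = (6·14 + 0·40 + 2·50; 0·14 + 7·40 + 3·50; 2·14 + 3·40 + 9·50) = (184, 430, 598)
w3 = Kw2 = (2300, 4804, 7040)
w4 = Kw3 = (27880, 54748, 82372)
The requested component of w4 is 82372.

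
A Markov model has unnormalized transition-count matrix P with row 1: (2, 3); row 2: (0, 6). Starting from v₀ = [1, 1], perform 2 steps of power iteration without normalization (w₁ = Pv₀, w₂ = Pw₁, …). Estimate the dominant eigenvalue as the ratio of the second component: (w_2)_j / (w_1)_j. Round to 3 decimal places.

6.000

w1 = Pv₀ = (2·1 + 3·1; 0·1 + 6·1) = (5, 6)
w2 = Pw1 = (2·5 + 3·6; 0·5 + 6·6) = (28, 36)
Ratio at component: 36 / 6 = 6.000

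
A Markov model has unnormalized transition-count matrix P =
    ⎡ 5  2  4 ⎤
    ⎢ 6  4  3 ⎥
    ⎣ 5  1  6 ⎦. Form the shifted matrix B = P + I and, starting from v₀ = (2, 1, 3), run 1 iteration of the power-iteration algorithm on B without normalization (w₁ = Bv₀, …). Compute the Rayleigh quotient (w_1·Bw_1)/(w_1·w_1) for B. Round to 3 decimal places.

μ ≈ 12.975

B = P + I has rows (6, 2, 4); (6, 5, 3); (5, 1, 7)
w1 = Bv₀ = (26, 26, 32)
Bw1 = (336, 382, 380)
w1·Bw1 = 30828; w1·w1 = 2376; μ ≈ 30828/2376 = 12.975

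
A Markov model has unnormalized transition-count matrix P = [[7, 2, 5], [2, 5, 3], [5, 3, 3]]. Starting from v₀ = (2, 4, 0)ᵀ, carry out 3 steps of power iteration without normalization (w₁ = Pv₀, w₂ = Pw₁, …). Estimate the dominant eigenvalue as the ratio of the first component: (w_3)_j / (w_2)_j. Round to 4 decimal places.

w1 = Pv₀ = (7·2 + 2·4 + 5·0; 2·2 + 5·4 + 3·0; 5·2 + 3·4 + 3·0) = (22, 24, 22)
w2 = Pw1 = (7·22 + 2·24 + 5·22; 2·22 + 5·24 + 3·22; 5·22 + 3·24 + 3·22) = (312, 230, 248)
w3 = Pw2 = (3884, 2518, 2994)
Ratio at component: 3884 / 312 = 12.4487

λ ≈ 12.4487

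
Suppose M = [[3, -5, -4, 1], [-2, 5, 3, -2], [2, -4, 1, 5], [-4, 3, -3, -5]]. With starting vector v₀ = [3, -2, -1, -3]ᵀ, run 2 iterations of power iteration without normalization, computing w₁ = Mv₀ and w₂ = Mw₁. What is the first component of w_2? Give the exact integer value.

w1 = Mv₀ = (3·3 + (-5)·(-2) + (-4)·(-1) + 1·(-3); (-2)·3 + 5·(-2) + 3·(-1) + (-2)·(-3); 2·3 + (-4)·(-2) + 1·(-1) + 5·(-3); (-4)·3 + 3·(-2) + (-3)·(-1) + (-5)·(-3)) = (20, -13, -2, 0)
w2 = Mw1 = (3·20 + (-5)·(-13) + (-4)·(-2) + 1·0; (-2)·20 + 5·(-13) + 3·(-2) + (-2)·0; 2·20 + (-4)·(-13) + 1·(-2) + 5·0; (-4)·20 + 3·(-13) + (-3)·(-2) + (-5)·0) = (133, -111, 90, -113)
The requested component of w2 is 133.

133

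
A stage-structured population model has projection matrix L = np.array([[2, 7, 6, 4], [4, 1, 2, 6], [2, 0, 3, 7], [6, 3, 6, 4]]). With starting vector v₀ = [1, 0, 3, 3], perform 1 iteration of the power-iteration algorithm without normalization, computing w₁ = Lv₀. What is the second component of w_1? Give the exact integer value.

28

w1 = Lv₀ = (2·1 + 7·0 + 6·3 + 4·3; 4·1 + 1·0 + 2·3 + 6·3; 2·1 + 0·0 + 3·3 + 7·3; 6·1 + 3·0 + 6·3 + 4·3) = (32, 28, 32, 36)
The requested component of w1 is 28.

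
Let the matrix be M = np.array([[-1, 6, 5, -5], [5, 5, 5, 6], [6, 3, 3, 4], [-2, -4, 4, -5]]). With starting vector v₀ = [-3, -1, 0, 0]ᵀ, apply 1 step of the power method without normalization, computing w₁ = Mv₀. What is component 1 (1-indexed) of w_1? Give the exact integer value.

-3

w1 = Mv₀ = (-3, -20, -21, 10)
The requested component of w1 is -3.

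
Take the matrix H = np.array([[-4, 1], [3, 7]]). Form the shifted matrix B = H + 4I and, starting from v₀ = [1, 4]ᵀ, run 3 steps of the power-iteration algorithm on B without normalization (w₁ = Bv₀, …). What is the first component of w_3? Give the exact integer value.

529

B = H + 4I has rows (0, 1); (3, 11)
w1 = Bv₀ = (0·1 + 1·4; 3·1 + 11·4) = (4, 47)
w2 = Bw1 = (0·4 + 1·47; 3·4 + 11·47) = (47, 529)
w3 = Bw2 = (529, 5960)
Requested component of w3: 529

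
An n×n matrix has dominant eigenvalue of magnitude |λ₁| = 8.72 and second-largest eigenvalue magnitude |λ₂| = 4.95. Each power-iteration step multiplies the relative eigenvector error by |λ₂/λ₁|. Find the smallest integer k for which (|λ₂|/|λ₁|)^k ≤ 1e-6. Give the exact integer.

|λ₂/λ₁| = 4.95/8.72 = 0.56766
Need k ≥ ln(1e-6) / ln(0.56766) = -13.8155 / -0.5662 ≈ 24.399
Smallest integer k satisfying the bound: 25

25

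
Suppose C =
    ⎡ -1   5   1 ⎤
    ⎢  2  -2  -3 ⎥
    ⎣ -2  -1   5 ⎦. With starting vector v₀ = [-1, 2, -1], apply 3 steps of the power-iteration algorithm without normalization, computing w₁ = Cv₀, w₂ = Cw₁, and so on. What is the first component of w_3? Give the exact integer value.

193

w1 = Cv₀ = ((-1)·(-1) + 5·2 + 1·(-1); 2·(-1) + (-2)·2 + (-3)·(-1); (-2)·(-1) + (-1)·2 + 5·(-1)) = (10, -3, -5)
w2 = Cw1 = ((-1)·10 + 5·(-3) + 1·(-5); 2·10 + (-2)·(-3) + (-3)·(-5); (-2)·10 + (-1)·(-3) + 5·(-5)) = (-30, 41, -42)
w3 = Cw2 = (193, -16, -191)
The requested component of w3 is 193.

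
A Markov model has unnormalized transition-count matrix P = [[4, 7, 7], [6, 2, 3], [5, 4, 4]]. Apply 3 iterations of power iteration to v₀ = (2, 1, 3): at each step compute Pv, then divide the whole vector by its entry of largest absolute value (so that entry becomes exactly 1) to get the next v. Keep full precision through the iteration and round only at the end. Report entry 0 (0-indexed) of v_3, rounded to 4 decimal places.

Pv0 = (36.00000, 23.00000, 26.00000); divide by 36.00000 → v1 = (1.00000, 0.63889, 0.72222)
Pv1 = (13.52778, 9.44444, 10.44444); divide by 13.52778 → v2 = (1.00000, 0.69815, 0.77207)
Pv2 = (14.29158, 9.71253, 10.88090); divide by 14.29158 → v3 = (1.00000, 0.67960, 0.76135)
Requested entry of v3: 6960/6960 = 1.0000

1.0000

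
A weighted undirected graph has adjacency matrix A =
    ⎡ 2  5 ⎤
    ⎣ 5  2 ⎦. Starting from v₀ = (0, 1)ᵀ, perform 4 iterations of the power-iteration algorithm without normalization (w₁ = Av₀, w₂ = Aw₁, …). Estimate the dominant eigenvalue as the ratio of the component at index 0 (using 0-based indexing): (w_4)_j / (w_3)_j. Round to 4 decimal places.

λ ≈ 6.2703

w1 = Av₀ = (2·0 + 5·1; 5·0 + 2·1) = (5, 2)
w2 = Aw1 = (2·5 + 5·2; 5·5 + 2·2) = (20, 29)
w3 = Aw2 = (185, 158)
w4 = Aw3 = (1160, 1241)
Ratio at component: 1160 / 185 = 6.2703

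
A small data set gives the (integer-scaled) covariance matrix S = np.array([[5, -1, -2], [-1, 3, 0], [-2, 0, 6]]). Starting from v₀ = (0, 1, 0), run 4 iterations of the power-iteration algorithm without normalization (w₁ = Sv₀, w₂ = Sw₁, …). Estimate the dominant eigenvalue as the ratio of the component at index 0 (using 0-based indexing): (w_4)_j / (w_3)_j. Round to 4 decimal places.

w1 = Sv₀ = (-1, 3, 0)
w2 = Sw1 = (-8, 10, 2)
w3 = Sw2 = (-54, 38, 28)
w4 = Sw3 = (-364, 168, 276)
Ratio at component: -364 / -54 = 6.7407

λ ≈ 6.7407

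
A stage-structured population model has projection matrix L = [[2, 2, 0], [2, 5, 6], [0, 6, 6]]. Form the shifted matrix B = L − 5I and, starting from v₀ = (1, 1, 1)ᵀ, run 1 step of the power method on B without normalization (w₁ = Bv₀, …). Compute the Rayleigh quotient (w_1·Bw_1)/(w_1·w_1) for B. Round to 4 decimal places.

B = L − 5I has rows (-3, 2, 0); (2, 0, 6); (0, 6, 1)
w1 = Bv₀ = ((-3)·1 + 2·1 + 0·1; 2·1 + 0·1 + 6·1; 0·1 + 6·1 + 1·1) = (-1, 8, 7)
Bw1 = (19, 40, 55)
w1·Bw1 = 686; w1·w1 = 114; μ ≈ 686/114 = 6.0175

6.0175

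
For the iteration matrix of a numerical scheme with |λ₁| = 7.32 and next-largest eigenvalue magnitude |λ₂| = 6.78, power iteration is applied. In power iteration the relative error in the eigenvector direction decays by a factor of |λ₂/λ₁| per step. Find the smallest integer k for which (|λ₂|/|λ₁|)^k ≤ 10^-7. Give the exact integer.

|λ₂/λ₁| = 6.78/7.32 = 0.92623
Need k ≥ ln(10^-7) / ln(0.92623) = -16.1181 / -0.0766 ≈ 210.328
Smallest integer k satisfying the bound: 211

211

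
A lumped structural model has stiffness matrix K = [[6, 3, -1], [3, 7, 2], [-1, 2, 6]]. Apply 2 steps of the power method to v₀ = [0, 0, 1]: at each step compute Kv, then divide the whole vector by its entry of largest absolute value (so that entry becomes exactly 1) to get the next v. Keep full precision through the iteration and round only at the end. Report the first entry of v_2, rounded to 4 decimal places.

Kv0 = (-1.00000, 2.00000, 6.00000); divide by 6.00000 → v1 = (-0.16667, 0.33333, 1.00000)
Kv1 = (-1.00000, 3.83333, 6.83333); divide by 6.83333 → v2 = (-0.14634, 0.56098, 1.00000)
Requested entry of v2: -6/41 = -0.1463

-0.1463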